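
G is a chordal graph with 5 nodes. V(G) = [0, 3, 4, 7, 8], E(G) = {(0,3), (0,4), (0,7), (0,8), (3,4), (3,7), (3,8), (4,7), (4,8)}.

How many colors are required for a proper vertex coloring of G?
Clique number ω(G) = 4 (lower bound: χ ≥ ω).
The clique on [0, 3, 4, 8] has size 4, forcing χ ≥ 4, and the coloring below uses 4 colors, so χ(G) = 4.
A valid 4-coloring: color 1: [3]; color 2: [0]; color 3: [4]; color 4: [7, 8].

χ(G) = 4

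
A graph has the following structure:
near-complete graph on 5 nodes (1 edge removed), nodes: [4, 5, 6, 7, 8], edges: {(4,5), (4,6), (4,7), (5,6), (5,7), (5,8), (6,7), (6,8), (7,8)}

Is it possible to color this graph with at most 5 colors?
Yes, G is 5-colorable

A valid 5-coloring: color 1: [5]; color 2: [7]; color 3: [6]; color 4: [4, 8].
(χ(G) = 4 ≤ 5.)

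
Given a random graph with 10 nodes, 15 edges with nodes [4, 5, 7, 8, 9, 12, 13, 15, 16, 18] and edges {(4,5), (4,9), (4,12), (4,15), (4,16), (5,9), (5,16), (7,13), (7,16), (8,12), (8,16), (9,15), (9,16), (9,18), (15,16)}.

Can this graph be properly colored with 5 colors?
A valid 5-coloring: color 1: [12, 13, 16, 18]; color 2: [4, 7, 8]; color 3: [9]; color 4: [5, 15].
(χ(G) = 4 ≤ 5.)

Yes, G is 5-colorable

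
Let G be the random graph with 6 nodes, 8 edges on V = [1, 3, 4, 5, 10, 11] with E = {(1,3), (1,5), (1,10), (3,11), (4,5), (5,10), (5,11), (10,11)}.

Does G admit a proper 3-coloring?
Yes, G is 3-colorable

A valid 3-coloring: color 1: [3, 5]; color 2: [1, 4, 11]; color 3: [10].
(χ(G) = 3 ≤ 3.)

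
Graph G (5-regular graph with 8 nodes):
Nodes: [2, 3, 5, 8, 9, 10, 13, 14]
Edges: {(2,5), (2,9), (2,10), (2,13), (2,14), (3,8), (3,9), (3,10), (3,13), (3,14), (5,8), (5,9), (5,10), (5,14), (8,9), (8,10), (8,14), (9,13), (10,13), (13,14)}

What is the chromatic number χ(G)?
χ(G) = 4

Clique number ω(G) = 3 (lower bound: χ ≥ ω).
Odd cycle [5, 2, 13, 3, 8] needs 3 colors (χ ≥ 3).
Vertex 9 is adjacent to every vertex of [2, 3, 5, 8, 13], which already need 3 colors among themselves, so 9 needs a new color (χ ≥ 4).
The coloring below uses 4 colors, so χ(G) = 4.
A valid 4-coloring: color 1: [9, 10, 14]; color 2: [3, 5]; color 3: [2, 8]; color 4: [13].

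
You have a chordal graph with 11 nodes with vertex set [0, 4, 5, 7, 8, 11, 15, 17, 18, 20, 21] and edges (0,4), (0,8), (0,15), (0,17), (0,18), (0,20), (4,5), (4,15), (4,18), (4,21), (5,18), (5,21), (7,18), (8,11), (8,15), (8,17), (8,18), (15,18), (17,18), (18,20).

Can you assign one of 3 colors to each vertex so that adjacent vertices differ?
The clique on vertices [0, 8, 17, 18] has size 4 > 3, so it alone needs 4 colors.

No, G is not 3-colorable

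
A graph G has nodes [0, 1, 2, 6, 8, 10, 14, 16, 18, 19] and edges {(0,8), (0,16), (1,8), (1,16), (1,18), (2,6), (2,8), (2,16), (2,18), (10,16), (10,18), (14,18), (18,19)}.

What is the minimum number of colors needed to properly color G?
Clique number ω(G) = 2 (lower bound: χ ≥ ω).
The graph is bipartite (no odd cycle), so 2 colors suffice: χ(G) = 2.
A valid 2-coloring: color 1: [6, 8, 16, 18]; color 2: [0, 1, 2, 10, 14, 19].

χ(G) = 2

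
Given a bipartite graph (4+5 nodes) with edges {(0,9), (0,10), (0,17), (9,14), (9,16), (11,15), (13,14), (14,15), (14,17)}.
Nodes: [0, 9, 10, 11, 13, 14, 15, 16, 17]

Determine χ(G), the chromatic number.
Clique number ω(G) = 2 (lower bound: χ ≥ ω).
The graph is bipartite (no odd cycle), so 2 colors suffice: χ(G) = 2.
A valid 2-coloring: color 1: [0, 11, 14, 16]; color 2: [9, 10, 13, 15, 17].

χ(G) = 2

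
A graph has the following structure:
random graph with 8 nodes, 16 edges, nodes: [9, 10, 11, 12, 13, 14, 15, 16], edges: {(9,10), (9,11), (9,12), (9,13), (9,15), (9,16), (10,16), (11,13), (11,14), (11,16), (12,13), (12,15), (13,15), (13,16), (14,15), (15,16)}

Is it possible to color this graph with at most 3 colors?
The clique on vertices [9, 11, 13, 16] has size 4 > 3, so it alone needs 4 colors.

No, G is not 3-colorable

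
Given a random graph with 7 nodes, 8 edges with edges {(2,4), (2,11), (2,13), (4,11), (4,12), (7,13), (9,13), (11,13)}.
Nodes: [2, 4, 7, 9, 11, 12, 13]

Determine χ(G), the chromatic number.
χ(G) = 3

Clique number ω(G) = 3 (lower bound: χ ≥ ω).
The clique on [2, 11, 13] has size 3, forcing χ ≥ 3, and the coloring below uses 3 colors, so χ(G) = 3.
A valid 3-coloring: color 1: [4, 13]; color 2: [7, 9, 11, 12]; color 3: [2].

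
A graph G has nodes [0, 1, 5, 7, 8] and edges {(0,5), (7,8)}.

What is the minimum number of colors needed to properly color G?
Clique number ω(G) = 2 (lower bound: χ ≥ ω).
The graph is bipartite (no odd cycle), so 2 colors suffice: χ(G) = 2.
A valid 2-coloring: color 1: [1, 5, 8]; color 2: [0, 7].

χ(G) = 2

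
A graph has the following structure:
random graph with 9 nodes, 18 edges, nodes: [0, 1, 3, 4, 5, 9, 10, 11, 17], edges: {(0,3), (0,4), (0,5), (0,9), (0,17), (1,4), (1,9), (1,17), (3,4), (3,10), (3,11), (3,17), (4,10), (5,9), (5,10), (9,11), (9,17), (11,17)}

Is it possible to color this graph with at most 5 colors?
Yes, G is 5-colorable

A valid 5-coloring: color 1: [0, 1, 10, 11]; color 2: [3, 9]; color 3: [4, 5, 17].
(χ(G) = 3 ≤ 5.)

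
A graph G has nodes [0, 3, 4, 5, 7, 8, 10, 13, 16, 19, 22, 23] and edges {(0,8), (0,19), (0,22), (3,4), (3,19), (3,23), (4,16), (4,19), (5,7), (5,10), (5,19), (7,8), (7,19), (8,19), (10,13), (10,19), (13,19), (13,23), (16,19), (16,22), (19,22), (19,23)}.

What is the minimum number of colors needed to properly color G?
Clique number ω(G) = 3 (lower bound: χ ≥ ω).
Odd cycle [23, 3, 4, 16, 22, 0, 8, 7, 5, 10, 13] needs 3 colors (χ ≥ 3).
Vertex 19 is adjacent to every vertex of [0, 3, 4, 5, 7, 8, 10, 13, 16, 22, 23], which already need 3 colors among themselves, so 19 needs a new color (χ ≥ 4).
The coloring below uses 4 colors, so χ(G) = 4.
A valid 4-coloring: color 1: [19]; color 2: [4, 8, 10, 22, 23]; color 3: [0, 3, 7, 13, 16]; color 4: [5].

χ(G) = 4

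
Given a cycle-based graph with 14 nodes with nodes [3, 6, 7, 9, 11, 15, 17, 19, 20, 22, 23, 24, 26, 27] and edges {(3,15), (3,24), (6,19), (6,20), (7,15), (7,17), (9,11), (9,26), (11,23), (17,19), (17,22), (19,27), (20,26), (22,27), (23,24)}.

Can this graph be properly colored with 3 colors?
Yes, G is 3-colorable

A valid 3-coloring: color 1: [6, 11, 15, 17, 24, 26, 27]; color 2: [3, 7, 9, 19, 20, 22, 23].
(χ(G) = 2 ≤ 3.)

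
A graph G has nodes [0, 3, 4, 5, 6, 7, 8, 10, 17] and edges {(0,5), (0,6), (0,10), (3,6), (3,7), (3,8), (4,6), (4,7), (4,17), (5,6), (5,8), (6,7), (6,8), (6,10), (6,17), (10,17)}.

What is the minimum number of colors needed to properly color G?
Clique number ω(G) = 3 (lower bound: χ ≥ ω).
The clique on [0, 6, 10] has size 3, forcing χ ≥ 3, and the coloring below uses 3 colors, so χ(G) = 3.
A valid 3-coloring: color 1: [6]; color 2: [3, 4, 5, 10]; color 3: [0, 7, 8, 17].

χ(G) = 3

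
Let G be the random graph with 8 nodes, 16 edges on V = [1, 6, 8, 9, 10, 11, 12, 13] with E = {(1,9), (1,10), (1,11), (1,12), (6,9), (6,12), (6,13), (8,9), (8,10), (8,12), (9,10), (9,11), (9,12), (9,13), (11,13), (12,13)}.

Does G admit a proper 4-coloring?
A valid 4-coloring: color 1: [9]; color 2: [10, 11, 12]; color 3: [1, 8, 13]; color 4: [6].
(χ(G) = 4 ≤ 4.)

Yes, G is 4-colorable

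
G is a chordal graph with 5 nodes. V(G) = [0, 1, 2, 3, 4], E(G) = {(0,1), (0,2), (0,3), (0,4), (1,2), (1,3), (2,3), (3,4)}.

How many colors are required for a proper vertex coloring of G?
Clique number ω(G) = 4 (lower bound: χ ≥ ω).
The clique on [0, 1, 2, 3] has size 4, forcing χ ≥ 4, and the coloring below uses 4 colors, so χ(G) = 4.
A valid 4-coloring: color 1: [3]; color 2: [0]; color 3: [1, 4]; color 4: [2].

χ(G) = 4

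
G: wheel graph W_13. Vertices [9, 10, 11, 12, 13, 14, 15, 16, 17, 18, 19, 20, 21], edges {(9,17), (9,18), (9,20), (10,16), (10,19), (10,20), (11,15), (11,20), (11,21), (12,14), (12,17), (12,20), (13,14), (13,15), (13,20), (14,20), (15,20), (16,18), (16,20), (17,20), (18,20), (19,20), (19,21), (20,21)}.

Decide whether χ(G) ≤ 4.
A valid 4-coloring: color 1: [20]; color 2: [10, 14, 15, 17, 18, 21]; color 3: [9, 11, 12, 13, 16, 19].
(χ(G) = 3 ≤ 4.)

Yes, G is 4-colorable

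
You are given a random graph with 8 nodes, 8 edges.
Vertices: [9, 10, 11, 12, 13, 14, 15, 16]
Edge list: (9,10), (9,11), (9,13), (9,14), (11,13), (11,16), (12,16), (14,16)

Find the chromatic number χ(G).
χ(G) = 3

Clique number ω(G) = 3 (lower bound: χ ≥ ω).
The clique on [9, 11, 13] has size 3, forcing χ ≥ 3, and the coloring below uses 3 colors, so χ(G) = 3.
A valid 3-coloring: color 1: [9, 15, 16]; color 2: [10, 11, 12, 14]; color 3: [13].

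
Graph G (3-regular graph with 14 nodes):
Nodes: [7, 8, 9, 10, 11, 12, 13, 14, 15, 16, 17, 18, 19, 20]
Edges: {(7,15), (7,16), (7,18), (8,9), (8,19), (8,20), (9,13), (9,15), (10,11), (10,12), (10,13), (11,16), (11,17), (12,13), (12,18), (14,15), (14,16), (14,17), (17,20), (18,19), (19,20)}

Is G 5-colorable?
A valid 5-coloring: color 1: [9, 10, 14, 18, 20]; color 2: [12, 15, 16, 17, 19]; color 3: [7, 8, 11, 13].
(χ(G) = 3 ≤ 5.)

Yes, G is 5-colorable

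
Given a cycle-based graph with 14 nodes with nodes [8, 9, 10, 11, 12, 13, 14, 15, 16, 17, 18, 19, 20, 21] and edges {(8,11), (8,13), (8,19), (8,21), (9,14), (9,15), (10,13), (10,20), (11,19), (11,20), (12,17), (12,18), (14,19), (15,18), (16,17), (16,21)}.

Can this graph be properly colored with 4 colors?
Yes, G is 4-colorable

A valid 4-coloring: color 1: [8, 12, 14, 15, 16, 20]; color 2: [9, 10, 17, 18, 19, 21]; color 3: [11, 13].
(χ(G) = 3 ≤ 4.)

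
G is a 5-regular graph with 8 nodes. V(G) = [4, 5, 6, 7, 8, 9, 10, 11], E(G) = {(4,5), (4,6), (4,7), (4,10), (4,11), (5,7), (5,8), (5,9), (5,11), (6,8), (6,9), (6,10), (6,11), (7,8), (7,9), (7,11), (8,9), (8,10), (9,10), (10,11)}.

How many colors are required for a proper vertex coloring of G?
Clique number ω(G) = 4 (lower bound: χ ≥ ω).
The clique on [6, 8, 9, 10] has size 4, forcing χ ≥ 4, and the coloring below uses 4 colors, so χ(G) = 4.
A valid 4-coloring: color 1: [9, 11]; color 2: [5, 6]; color 3: [7, 10]; color 4: [4, 8].

χ(G) = 4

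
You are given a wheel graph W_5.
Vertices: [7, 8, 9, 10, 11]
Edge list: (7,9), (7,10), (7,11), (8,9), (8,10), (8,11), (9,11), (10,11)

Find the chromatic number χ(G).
Clique number ω(G) = 3 (lower bound: χ ≥ ω).
The clique on [8, 9, 11] has size 3, forcing χ ≥ 3, and the coloring below uses 3 colors, so χ(G) = 3.
A valid 3-coloring: color 1: [11]; color 2: [7, 8]; color 3: [9, 10].

χ(G) = 3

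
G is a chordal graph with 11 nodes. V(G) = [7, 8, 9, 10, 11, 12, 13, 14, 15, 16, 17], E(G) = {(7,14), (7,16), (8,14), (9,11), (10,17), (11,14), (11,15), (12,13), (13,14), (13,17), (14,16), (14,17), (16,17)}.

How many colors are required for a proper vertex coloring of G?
Clique number ω(G) = 3 (lower bound: χ ≥ ω).
The clique on [14, 16, 17] has size 3, forcing χ ≥ 3, and the coloring below uses 3 colors, so χ(G) = 3.
A valid 3-coloring: color 1: [9, 10, 12, 14, 15]; color 2: [7, 8, 11, 17]; color 3: [13, 16].

χ(G) = 3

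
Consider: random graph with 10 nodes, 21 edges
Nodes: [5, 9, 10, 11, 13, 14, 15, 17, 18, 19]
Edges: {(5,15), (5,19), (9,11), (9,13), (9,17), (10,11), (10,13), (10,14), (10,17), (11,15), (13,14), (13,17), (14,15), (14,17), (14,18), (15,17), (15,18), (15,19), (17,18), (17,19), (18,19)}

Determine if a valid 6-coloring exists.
Yes, G is 6-colorable

A valid 6-coloring: color 1: [5, 11, 17]; color 2: [9, 10, 15]; color 3: [14, 19]; color 4: [13, 18].
(χ(G) = 4 ≤ 6.)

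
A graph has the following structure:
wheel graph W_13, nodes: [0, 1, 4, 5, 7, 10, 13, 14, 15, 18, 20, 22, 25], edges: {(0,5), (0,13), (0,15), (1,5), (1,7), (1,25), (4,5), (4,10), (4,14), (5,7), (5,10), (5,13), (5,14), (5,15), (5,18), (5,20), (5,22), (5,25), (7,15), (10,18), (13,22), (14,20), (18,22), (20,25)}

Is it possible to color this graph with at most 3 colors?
A valid 3-coloring: color 1: [5]; color 2: [0, 7, 10, 14, 22, 25]; color 3: [1, 4, 13, 15, 18, 20].
(χ(G) = 3 ≤ 3.)

Yes, G is 3-colorable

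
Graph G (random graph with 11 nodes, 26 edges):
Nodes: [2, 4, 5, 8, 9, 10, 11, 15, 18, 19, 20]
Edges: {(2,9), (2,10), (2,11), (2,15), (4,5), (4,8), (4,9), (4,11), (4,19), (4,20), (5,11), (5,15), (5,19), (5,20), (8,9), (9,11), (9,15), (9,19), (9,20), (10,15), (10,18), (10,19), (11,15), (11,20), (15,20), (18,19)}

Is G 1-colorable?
The clique on vertices [2, 9, 11, 15] has size 4 > 1, so it alone needs 4 colors.

No, G is not 1-colorable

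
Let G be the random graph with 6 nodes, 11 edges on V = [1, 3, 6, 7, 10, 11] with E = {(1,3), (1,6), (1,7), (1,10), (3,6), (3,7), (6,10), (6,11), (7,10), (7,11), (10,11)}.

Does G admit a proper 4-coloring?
Yes, G is 4-colorable

A valid 4-coloring: color 1: [6, 7]; color 2: [1, 11]; color 3: [3, 10].
(χ(G) = 3 ≤ 4.)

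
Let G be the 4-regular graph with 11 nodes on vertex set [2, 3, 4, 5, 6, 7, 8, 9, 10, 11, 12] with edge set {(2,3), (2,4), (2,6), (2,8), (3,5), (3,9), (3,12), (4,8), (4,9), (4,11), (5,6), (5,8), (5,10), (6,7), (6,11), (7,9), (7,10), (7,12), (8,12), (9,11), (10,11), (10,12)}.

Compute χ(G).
Clique number ω(G) = 3 (lower bound: χ ≥ ω).
The clique on [2, 4, 8] has size 3, forcing χ ≥ 3, and the coloring below uses 3 colors, so χ(G) = 3.
A valid 3-coloring: color 1: [3, 7, 8, 11]; color 2: [4, 6, 10]; color 3: [2, 5, 9, 12].

χ(G) = 3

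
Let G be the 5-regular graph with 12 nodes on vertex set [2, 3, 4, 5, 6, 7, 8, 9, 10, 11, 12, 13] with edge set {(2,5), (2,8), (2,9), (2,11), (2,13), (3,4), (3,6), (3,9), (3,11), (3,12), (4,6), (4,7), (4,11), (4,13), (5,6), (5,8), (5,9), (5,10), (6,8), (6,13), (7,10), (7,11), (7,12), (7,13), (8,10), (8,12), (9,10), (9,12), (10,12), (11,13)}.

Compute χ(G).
Clique number ω(G) = 4 (lower bound: χ ≥ ω).
The clique on [4, 7, 11, 13] has size 4, forcing χ ≥ 4, and the coloring below uses 4 colors, so χ(G) = 4.
A valid 4-coloring: color 1: [2, 4, 12]; color 2: [3, 5, 13]; color 3: [6, 10, 11]; color 4: [7, 8, 9].

χ(G) = 4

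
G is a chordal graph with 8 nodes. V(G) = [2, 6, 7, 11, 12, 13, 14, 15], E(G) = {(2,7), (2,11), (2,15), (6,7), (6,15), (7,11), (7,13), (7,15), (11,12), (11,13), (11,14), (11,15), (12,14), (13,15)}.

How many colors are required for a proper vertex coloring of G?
Clique number ω(G) = 4 (lower bound: χ ≥ ω).
The clique on [2, 7, 11, 15] has size 4, forcing χ ≥ 4, and the coloring below uses 4 colors, so χ(G) = 4.
A valid 4-coloring: color 1: [6, 11]; color 2: [14, 15]; color 3: [7, 12]; color 4: [2, 13].

χ(G) = 4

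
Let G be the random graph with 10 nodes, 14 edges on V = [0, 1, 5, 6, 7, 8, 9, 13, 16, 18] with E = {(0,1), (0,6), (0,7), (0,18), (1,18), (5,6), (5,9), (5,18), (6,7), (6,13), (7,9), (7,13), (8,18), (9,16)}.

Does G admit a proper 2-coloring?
No, G is not 2-colorable

The clique on vertices [0, 1, 18] has size 3 > 2, so it alone needs 3 colors.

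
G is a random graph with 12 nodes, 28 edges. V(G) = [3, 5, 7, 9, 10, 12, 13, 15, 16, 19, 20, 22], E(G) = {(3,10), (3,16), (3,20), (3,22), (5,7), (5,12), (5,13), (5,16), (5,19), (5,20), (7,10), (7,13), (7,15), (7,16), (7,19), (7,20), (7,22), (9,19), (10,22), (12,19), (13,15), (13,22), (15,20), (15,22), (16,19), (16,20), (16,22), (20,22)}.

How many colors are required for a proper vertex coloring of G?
Clique number ω(G) = 4 (lower bound: χ ≥ ω).
The clique on [3, 16, 20, 22] has size 4, forcing χ ≥ 4, and the coloring below uses 4 colors, so χ(G) = 4.
A valid 4-coloring: color 1: [3, 7, 9, 12]; color 2: [5, 22]; color 3: [10, 15, 16]; color 4: [13, 19, 20].

χ(G) = 4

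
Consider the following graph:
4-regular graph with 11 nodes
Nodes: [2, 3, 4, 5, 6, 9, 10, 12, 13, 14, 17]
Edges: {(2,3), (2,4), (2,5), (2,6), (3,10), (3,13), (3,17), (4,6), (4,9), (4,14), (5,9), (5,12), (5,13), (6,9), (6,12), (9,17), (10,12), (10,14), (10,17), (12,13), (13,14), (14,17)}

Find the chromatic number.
χ(G) = 3

Clique number ω(G) = 3 (lower bound: χ ≥ ω).
The clique on [2, 4, 6] has size 3, forcing χ ≥ 3, and the coloring below uses 3 colors, so χ(G) = 3.
A valid 3-coloring: color 1: [3, 5, 6, 14]; color 2: [2, 9, 10, 13]; color 3: [4, 12, 17].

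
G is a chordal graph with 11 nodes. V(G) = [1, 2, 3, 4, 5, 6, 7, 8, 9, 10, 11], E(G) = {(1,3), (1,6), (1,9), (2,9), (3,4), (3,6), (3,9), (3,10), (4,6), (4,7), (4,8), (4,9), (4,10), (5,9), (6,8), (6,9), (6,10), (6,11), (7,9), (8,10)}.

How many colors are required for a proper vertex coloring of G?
Clique number ω(G) = 4 (lower bound: χ ≥ ω).
The clique on [4, 6, 8, 10] has size 4, forcing χ ≥ 4, and the coloring below uses 4 colors, so χ(G) = 4.
A valid 4-coloring: color 1: [2, 5, 6, 7]; color 2: [9, 10, 11]; color 3: [1, 4]; color 4: [3, 8].

χ(G) = 4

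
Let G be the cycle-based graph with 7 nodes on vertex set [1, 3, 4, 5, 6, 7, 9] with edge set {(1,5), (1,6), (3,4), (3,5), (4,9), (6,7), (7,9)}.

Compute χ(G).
χ(G) = 3

Clique number ω(G) = 2 (lower bound: χ ≥ ω).
Odd cycle [5, 3, 4, 9, 7, 6, 1] needs 3 colors (χ ≥ 3).
The coloring below uses 3 colors, so χ(G) = 3.
A valid 3-coloring: color 1: [4, 5, 6]; color 2: [1, 3, 9]; color 3: [7].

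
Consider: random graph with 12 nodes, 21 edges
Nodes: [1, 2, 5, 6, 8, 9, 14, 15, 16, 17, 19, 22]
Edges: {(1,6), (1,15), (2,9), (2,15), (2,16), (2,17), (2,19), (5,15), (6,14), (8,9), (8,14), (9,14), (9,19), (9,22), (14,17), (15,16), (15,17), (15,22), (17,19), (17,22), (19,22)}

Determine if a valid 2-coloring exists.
The clique on vertices [8, 9, 14] has size 3 > 2, so it alone needs 3 colors.

No, G is not 2-colorable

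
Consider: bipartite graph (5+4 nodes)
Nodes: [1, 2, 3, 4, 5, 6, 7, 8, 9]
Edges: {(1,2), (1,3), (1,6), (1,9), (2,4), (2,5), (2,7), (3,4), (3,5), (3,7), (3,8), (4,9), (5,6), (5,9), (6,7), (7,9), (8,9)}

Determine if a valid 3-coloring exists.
Yes, G is 3-colorable

A valid 3-coloring: color 1: [2, 3, 6, 9]; color 2: [1, 4, 5, 7, 8].
(χ(G) = 2 ≤ 3.)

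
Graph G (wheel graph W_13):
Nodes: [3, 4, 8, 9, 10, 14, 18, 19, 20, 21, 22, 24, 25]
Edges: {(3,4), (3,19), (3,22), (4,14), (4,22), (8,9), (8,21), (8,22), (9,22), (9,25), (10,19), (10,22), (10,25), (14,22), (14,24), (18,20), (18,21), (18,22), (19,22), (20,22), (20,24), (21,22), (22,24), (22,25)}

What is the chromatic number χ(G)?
χ(G) = 3

Clique number ω(G) = 3 (lower bound: χ ≥ ω).
The clique on [3, 19, 22] has size 3, forcing χ ≥ 3, and the coloring below uses 3 colors, so χ(G) = 3.
A valid 3-coloring: color 1: [22]; color 2: [3, 9, 10, 14, 20, 21]; color 3: [4, 8, 18, 19, 24, 25].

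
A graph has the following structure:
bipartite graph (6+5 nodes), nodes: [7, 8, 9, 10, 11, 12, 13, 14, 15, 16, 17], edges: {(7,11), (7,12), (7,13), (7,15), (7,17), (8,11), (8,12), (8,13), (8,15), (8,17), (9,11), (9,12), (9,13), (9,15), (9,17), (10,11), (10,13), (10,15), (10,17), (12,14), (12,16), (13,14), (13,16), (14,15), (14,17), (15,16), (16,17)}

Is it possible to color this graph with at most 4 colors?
A valid 4-coloring: color 1: [11, 12, 13, 15, 17]; color 2: [7, 8, 9, 10, 14, 16].
(χ(G) = 2 ≤ 4.)

Yes, G is 4-colorable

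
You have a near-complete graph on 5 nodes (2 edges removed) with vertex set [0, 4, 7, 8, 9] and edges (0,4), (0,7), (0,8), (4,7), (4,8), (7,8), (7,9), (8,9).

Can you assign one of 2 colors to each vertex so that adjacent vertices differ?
No, G is not 2-colorable

The clique on vertices [0, 4, 7, 8] has size 4 > 2, so it alone needs 4 colors.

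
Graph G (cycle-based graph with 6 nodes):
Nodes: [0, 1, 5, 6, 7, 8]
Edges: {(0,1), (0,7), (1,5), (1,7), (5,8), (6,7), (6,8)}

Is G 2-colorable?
The clique on vertices [0, 1, 7] has size 3 > 2, so it alone needs 3 colors.

No, G is not 2-colorable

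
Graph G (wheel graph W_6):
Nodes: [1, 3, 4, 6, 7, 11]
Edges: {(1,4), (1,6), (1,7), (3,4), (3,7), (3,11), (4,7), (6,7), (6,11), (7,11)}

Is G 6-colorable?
A valid 6-coloring: color 1: [7]; color 2: [3, 6]; color 3: [4, 11]; color 4: [1].
(χ(G) = 4 ≤ 6.)

Yes, G is 6-colorable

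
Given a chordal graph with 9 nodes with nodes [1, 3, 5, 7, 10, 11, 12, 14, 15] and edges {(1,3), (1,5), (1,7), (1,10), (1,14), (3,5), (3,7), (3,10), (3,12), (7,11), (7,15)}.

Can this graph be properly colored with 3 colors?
A valid 3-coloring: color 1: [1, 11, 12, 15]; color 2: [3, 14]; color 3: [5, 7, 10].
(χ(G) = 3 ≤ 3.)

Yes, G is 3-colorable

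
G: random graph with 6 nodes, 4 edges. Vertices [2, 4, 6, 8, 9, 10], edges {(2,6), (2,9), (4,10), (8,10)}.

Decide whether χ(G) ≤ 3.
A valid 3-coloring: color 1: [2, 10]; color 2: [4, 6, 8, 9].
(χ(G) = 2 ≤ 3.)

Yes, G is 3-colorable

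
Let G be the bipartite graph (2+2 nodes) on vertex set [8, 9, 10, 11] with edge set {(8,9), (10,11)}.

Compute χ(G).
Clique number ω(G) = 2 (lower bound: χ ≥ ω).
The graph is bipartite (no odd cycle), so 2 colors suffice: χ(G) = 2.
A valid 2-coloring: color 1: [9, 10]; color 2: [8, 11].

χ(G) = 2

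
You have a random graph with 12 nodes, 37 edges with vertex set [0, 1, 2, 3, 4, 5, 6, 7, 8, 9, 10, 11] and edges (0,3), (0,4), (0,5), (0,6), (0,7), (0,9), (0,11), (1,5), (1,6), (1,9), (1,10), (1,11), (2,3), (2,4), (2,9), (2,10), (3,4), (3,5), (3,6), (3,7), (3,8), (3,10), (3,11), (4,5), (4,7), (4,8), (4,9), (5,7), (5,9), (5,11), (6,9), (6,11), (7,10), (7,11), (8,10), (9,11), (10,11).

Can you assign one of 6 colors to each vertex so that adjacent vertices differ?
A valid 6-coloring: color 1: [3, 9]; color 2: [4, 11]; color 3: [5, 6, 10]; color 4: [0, 1, 2, 8]; color 5: [7].
(χ(G) = 5 ≤ 6.)

Yes, G is 6-colorable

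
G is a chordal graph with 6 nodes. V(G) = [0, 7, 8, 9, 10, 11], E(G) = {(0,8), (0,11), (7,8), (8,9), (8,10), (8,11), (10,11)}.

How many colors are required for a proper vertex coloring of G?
χ(G) = 3

Clique number ω(G) = 3 (lower bound: χ ≥ ω).
The clique on [0, 8, 11] has size 3, forcing χ ≥ 3, and the coloring below uses 3 colors, so χ(G) = 3.
A valid 3-coloring: color 1: [8]; color 2: [7, 9, 11]; color 3: [0, 10].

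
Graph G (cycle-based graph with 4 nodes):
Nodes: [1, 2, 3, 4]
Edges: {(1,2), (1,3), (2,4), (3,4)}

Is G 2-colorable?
Yes, G is 2-colorable

A valid 2-coloring: color 1: [1, 4]; color 2: [2, 3].
(χ(G) = 2 ≤ 2.)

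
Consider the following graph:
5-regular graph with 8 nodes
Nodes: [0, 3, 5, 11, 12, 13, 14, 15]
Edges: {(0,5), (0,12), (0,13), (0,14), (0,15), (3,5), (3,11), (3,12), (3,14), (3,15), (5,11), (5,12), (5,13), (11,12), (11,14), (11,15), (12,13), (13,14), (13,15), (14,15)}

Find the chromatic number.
Clique number ω(G) = 4 (lower bound: χ ≥ ω).
The clique on [0, 5, 12, 13] has size 4, forcing χ ≥ 4, and the coloring below uses 4 colors, so χ(G) = 4.
A valid 4-coloring: color 1: [12, 14]; color 2: [0, 11]; color 3: [3, 13]; color 4: [5, 15].

χ(G) = 4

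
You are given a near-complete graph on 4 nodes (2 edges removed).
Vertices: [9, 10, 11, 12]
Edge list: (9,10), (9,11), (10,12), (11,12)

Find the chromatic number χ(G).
Clique number ω(G) = 2 (lower bound: χ ≥ ω).
The graph is bipartite (no odd cycle), so 2 colors suffice: χ(G) = 2.
A valid 2-coloring: color 1: [10, 11]; color 2: [9, 12].

χ(G) = 2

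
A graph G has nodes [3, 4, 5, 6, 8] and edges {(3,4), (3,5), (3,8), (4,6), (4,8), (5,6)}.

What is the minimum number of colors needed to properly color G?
Clique number ω(G) = 3 (lower bound: χ ≥ ω).
The clique on [3, 4, 8] has size 3, forcing χ ≥ 3, and the coloring below uses 3 colors, so χ(G) = 3.
A valid 3-coloring: color 1: [4, 5]; color 2: [3, 6]; color 3: [8].

χ(G) = 3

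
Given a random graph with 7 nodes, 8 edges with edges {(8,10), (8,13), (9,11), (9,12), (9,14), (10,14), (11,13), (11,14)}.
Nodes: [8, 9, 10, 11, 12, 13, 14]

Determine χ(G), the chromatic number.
χ(G) = 3

Clique number ω(G) = 3 (lower bound: χ ≥ ω).
The clique on [9, 11, 14] has size 3, forcing χ ≥ 3, and the coloring below uses 3 colors, so χ(G) = 3.
A valid 3-coloring: color 1: [8, 11, 12]; color 2: [9, 10, 13]; color 3: [14].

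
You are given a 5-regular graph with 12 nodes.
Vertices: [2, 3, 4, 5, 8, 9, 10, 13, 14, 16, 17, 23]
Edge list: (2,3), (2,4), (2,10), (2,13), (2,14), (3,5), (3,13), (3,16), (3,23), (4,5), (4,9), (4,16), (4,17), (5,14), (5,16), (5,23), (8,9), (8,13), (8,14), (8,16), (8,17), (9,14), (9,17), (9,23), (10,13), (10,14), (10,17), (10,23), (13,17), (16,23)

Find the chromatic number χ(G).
χ(G) = 4

Clique number ω(G) = 4 (lower bound: χ ≥ ω).
The clique on [3, 5, 16, 23] has size 4, forcing χ ≥ 4, and the coloring below uses 4 colors, so χ(G) = 4.
A valid 4-coloring: color 1: [3, 4, 8, 10]; color 2: [14, 17, 23]; color 3: [2, 9, 16]; color 4: [5, 13].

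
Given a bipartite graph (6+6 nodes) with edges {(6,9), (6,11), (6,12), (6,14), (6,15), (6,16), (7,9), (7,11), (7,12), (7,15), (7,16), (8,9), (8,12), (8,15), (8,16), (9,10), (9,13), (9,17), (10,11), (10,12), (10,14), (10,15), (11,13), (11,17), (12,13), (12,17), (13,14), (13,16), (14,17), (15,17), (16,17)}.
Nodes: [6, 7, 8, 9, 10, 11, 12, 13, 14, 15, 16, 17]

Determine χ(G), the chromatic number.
χ(G) = 2

Clique number ω(G) = 2 (lower bound: χ ≥ ω).
The graph is bipartite (no odd cycle), so 2 colors suffice: χ(G) = 2.
A valid 2-coloring: color 1: [6, 7, 8, 10, 13, 17]; color 2: [9, 11, 12, 14, 15, 16].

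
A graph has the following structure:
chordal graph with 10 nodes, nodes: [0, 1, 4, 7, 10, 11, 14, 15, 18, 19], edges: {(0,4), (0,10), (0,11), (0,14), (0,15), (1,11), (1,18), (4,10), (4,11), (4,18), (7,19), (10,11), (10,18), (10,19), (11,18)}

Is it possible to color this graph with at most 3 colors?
No, G is not 3-colorable

The clique on vertices [0, 4, 10, 11] has size 4 > 3, so it alone needs 4 colors.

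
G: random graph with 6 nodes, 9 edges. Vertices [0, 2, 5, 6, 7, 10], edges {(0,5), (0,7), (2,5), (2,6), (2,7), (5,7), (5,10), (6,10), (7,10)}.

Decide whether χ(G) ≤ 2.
The clique on vertices [0, 5, 7] has size 3 > 2, so it alone needs 3 colors.

No, G is not 2-colorable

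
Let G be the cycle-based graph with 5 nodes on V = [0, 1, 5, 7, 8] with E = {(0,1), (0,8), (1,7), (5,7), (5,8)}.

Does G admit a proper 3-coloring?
A valid 3-coloring: color 1: [1, 5]; color 2: [7, 8]; color 3: [0].
(χ(G) = 3 ≤ 3.)

Yes, G is 3-colorable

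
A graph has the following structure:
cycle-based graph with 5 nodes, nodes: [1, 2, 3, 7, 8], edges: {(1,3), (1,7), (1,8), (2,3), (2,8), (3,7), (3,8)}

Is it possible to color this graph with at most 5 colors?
A valid 5-coloring: color 1: [3]; color 2: [1, 2]; color 3: [7, 8].
(χ(G) = 3 ≤ 5.)

Yes, G is 5-colorable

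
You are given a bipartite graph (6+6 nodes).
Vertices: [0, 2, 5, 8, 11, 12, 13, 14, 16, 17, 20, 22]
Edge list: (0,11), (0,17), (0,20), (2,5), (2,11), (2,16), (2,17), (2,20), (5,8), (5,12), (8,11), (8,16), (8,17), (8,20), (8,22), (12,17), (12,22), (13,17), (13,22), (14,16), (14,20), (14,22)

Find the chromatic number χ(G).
Clique number ω(G) = 2 (lower bound: χ ≥ ω).
The graph is bipartite (no odd cycle), so 2 colors suffice: χ(G) = 2.
A valid 2-coloring: color 1: [0, 2, 8, 12, 13, 14]; color 2: [5, 11, 16, 17, 20, 22].

χ(G) = 2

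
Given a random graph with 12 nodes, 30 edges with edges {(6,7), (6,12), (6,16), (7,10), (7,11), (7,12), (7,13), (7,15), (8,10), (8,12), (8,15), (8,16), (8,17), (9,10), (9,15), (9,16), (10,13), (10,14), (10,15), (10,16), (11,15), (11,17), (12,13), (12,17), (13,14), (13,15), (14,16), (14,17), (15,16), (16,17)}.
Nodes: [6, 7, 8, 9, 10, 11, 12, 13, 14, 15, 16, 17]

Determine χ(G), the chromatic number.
Clique number ω(G) = 4 (lower bound: χ ≥ ω).
The clique on [8, 10, 15, 16] has size 4, forcing χ ≥ 4, and the coloring below uses 4 colors, so χ(G) = 4.
A valid 4-coloring: color 1: [12, 14, 15]; color 2: [7, 16]; color 3: [6, 10, 17]; color 4: [8, 9, 11, 13].

χ(G) = 4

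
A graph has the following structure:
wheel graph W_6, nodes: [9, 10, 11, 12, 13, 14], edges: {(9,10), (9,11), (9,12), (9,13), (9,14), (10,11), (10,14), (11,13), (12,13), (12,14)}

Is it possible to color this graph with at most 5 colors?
Yes, G is 5-colorable

A valid 5-coloring: color 1: [9]; color 2: [10, 13]; color 3: [11, 12]; color 4: [14].
(χ(G) = 4 ≤ 5.)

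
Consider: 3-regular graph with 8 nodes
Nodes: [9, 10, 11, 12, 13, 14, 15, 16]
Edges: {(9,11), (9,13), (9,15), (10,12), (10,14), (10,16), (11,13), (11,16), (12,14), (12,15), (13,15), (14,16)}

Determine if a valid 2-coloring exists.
No, G is not 2-colorable

The clique on vertices [9, 11, 13] has size 3 > 2, so it alone needs 3 colors.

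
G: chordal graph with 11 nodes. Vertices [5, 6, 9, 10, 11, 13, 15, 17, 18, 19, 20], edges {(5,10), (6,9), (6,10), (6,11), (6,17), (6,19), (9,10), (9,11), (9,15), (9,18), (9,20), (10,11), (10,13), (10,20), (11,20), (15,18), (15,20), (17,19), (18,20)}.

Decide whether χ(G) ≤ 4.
A valid 4-coloring: color 1: [5, 9, 13, 17]; color 2: [10, 15, 19]; color 3: [6, 20]; color 4: [11, 18].
(χ(G) = 4 ≤ 4.)

Yes, G is 4-colorable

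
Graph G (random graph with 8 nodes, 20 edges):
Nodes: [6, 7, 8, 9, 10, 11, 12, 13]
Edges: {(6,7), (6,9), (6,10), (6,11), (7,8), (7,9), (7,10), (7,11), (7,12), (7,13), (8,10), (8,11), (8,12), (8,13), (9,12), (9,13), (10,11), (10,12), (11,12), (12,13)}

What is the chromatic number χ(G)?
Clique number ω(G) = 5 (lower bound: χ ≥ ω).
The clique on [7, 8, 10, 11, 12] has size 5, forcing χ ≥ 5, and the coloring below uses 5 colors, so χ(G) = 5.
A valid 5-coloring: color 1: [7]; color 2: [6, 12]; color 3: [11, 13]; color 4: [8, 9]; color 5: [10].

χ(G) = 5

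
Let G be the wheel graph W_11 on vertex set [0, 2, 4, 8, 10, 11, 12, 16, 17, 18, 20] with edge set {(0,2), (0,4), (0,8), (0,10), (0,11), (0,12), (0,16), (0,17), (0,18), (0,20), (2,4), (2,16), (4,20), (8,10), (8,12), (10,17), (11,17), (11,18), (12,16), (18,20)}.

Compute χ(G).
Clique number ω(G) = 3 (lower bound: χ ≥ ω).
The clique on [0, 2, 16] has size 3, forcing χ ≥ 3, and the coloring below uses 3 colors, so χ(G) = 3.
A valid 3-coloring: color 1: [0]; color 2: [4, 8, 16, 17, 18]; color 3: [2, 10, 11, 12, 20].

χ(G) = 3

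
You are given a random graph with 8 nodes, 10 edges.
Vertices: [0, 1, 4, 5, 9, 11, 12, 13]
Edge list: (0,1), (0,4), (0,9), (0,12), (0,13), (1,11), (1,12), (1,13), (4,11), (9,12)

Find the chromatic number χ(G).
Clique number ω(G) = 3 (lower bound: χ ≥ ω).
The clique on [0, 1, 12] has size 3, forcing χ ≥ 3, and the coloring below uses 3 colors, so χ(G) = 3.
A valid 3-coloring: color 1: [0, 5, 11]; color 2: [1, 4, 9]; color 3: [12, 13].

χ(G) = 3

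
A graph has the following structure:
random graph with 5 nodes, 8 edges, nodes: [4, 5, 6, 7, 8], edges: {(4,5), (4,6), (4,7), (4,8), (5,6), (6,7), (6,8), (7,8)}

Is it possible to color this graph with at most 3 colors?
The clique on vertices [4, 6, 7, 8] has size 4 > 3, so it alone needs 4 colors.

No, G is not 3-colorable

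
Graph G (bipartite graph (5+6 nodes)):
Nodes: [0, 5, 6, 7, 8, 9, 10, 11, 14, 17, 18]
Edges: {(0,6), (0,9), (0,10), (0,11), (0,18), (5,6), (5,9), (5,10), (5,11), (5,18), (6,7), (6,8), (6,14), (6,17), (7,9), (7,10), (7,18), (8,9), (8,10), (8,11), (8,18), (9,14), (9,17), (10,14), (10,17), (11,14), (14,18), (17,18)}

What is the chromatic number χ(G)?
Clique number ω(G) = 2 (lower bound: χ ≥ ω).
The graph is bipartite (no odd cycle), so 2 colors suffice: χ(G) = 2.
A valid 2-coloring: color 1: [6, 9, 10, 11, 18]; color 2: [0, 5, 7, 8, 14, 17].

χ(G) = 2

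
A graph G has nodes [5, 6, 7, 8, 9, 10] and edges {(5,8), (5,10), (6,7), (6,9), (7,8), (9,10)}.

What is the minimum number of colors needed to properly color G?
χ(G) = 2

Clique number ω(G) = 2 (lower bound: χ ≥ ω).
The graph is bipartite (no odd cycle), so 2 colors suffice: χ(G) = 2.
A valid 2-coloring: color 1: [5, 7, 9]; color 2: [6, 8, 10].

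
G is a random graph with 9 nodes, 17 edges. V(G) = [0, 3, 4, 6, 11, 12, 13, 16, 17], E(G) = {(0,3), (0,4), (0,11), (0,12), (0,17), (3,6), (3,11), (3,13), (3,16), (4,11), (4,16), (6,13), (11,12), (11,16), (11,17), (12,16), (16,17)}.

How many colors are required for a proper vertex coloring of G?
χ(G) = 3

Clique number ω(G) = 3 (lower bound: χ ≥ ω).
The clique on [0, 11, 17] has size 3, forcing χ ≥ 3, and the coloring below uses 3 colors, so χ(G) = 3.
A valid 3-coloring: color 1: [11, 13]; color 2: [0, 6, 16]; color 3: [3, 4, 12, 17].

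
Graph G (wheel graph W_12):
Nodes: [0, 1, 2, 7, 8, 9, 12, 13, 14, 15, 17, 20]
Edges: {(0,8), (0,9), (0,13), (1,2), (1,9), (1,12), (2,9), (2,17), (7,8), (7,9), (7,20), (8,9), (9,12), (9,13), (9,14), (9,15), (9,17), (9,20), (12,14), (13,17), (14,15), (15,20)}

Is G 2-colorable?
No, G is not 2-colorable

The clique on vertices [0, 8, 9] has size 3 > 2, so it alone needs 3 colors.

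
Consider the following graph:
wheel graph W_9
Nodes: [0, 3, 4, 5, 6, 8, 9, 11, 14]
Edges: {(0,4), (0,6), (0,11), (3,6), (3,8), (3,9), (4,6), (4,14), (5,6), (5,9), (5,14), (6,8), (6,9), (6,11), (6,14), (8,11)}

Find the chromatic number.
Clique number ω(G) = 3 (lower bound: χ ≥ ω).
The clique on [0, 6, 11] has size 3, forcing χ ≥ 3, and the coloring below uses 3 colors, so χ(G) = 3.
A valid 3-coloring: color 1: [6]; color 2: [0, 8, 9, 14]; color 3: [3, 4, 5, 11].

χ(G) = 3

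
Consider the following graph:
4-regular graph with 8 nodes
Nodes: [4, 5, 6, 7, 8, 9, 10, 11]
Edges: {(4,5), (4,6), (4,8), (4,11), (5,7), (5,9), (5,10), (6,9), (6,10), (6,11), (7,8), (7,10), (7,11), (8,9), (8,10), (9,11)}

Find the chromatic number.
χ(G) = 3

Clique number ω(G) = 3 (lower bound: χ ≥ ω).
The clique on [6, 9, 11] has size 3, forcing χ ≥ 3, and the coloring below uses 3 colors, so χ(G) = 3.
A valid 3-coloring: color 1: [4, 9, 10]; color 2: [5, 8, 11]; color 3: [6, 7].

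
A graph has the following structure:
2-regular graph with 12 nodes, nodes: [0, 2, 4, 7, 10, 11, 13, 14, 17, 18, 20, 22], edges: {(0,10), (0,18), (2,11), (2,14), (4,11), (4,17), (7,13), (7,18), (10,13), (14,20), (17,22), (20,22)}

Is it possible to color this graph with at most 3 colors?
A valid 3-coloring: color 1: [2, 10, 17, 18, 20]; color 2: [0, 7, 11, 14, 22]; color 3: [4, 13].
(χ(G) = 3 ≤ 3.)

Yes, G is 3-colorable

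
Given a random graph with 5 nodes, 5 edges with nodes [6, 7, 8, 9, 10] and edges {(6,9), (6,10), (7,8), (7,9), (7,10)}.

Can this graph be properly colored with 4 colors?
A valid 4-coloring: color 1: [6, 7]; color 2: [8, 9, 10].
(χ(G) = 2 ≤ 4.)

Yes, G is 4-colorable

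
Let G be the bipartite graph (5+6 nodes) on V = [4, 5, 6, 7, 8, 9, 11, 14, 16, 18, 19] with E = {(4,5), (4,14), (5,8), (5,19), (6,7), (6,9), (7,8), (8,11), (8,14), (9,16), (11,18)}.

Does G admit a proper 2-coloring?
A valid 2-coloring: color 1: [4, 6, 8, 16, 18, 19]; color 2: [5, 7, 9, 11, 14].
(χ(G) = 2 ≤ 2.)

Yes, G is 2-colorable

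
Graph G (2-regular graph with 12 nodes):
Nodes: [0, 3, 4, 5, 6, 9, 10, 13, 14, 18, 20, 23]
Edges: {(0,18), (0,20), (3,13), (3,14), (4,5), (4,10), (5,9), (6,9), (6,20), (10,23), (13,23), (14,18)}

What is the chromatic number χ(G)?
Clique number ω(G) = 2 (lower bound: χ ≥ ω).
The graph is bipartite (no odd cycle), so 2 colors suffice: χ(G) = 2.
A valid 2-coloring: color 1: [3, 4, 9, 18, 20, 23]; color 2: [0, 5, 6, 10, 13, 14].

χ(G) = 2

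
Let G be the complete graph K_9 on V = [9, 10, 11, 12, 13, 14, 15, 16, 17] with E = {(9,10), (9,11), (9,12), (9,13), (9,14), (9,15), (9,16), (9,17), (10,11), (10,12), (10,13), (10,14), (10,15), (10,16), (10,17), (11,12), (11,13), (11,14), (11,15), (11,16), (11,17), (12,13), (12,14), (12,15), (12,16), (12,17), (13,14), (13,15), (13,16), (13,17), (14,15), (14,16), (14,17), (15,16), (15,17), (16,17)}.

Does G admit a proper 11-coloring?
A valid 11-coloring: color 1: [14]; color 2: [9]; color 3: [16]; color 4: [10]; color 5: [12]; color 6: [13]; color 7: [11]; color 8: [15]; color 9: [17].
(χ(G) = 9 ≤ 11.)

Yes, G is 11-colorable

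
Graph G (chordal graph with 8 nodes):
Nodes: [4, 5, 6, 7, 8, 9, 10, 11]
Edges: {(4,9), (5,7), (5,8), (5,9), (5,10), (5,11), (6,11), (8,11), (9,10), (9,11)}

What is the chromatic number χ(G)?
Clique number ω(G) = 3 (lower bound: χ ≥ ω).
The clique on [5, 8, 11] has size 3, forcing χ ≥ 3, and the coloring below uses 3 colors, so χ(G) = 3.
A valid 3-coloring: color 1: [4, 5, 6]; color 2: [7, 10, 11]; color 3: [8, 9].

χ(G) = 3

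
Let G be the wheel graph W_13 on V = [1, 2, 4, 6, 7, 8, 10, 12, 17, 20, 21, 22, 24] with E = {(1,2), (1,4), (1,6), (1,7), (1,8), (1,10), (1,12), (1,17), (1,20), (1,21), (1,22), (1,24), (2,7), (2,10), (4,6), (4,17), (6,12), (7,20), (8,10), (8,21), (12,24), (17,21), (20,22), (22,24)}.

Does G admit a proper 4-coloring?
A valid 4-coloring: color 1: [1]; color 2: [2, 6, 8, 17, 20, 24]; color 3: [4, 7, 10, 12, 21, 22].
(χ(G) = 3 ≤ 4.)

Yes, G is 4-colorable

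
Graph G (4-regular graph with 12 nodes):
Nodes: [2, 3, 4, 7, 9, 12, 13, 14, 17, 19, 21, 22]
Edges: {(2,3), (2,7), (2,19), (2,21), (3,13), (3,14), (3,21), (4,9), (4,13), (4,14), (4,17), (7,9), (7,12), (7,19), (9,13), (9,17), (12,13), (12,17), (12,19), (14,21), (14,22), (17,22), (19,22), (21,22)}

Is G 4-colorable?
Yes, G is 4-colorable

A valid 4-coloring: color 1: [2, 13, 14, 17]; color 2: [9, 19, 21]; color 3: [3, 4, 7, 22]; color 4: [12].
(χ(G) = 3 ≤ 4.)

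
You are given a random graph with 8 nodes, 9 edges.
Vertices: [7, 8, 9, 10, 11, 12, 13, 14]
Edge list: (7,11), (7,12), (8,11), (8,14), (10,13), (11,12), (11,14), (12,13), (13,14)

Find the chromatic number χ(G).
χ(G) = 3

Clique number ω(G) = 3 (lower bound: χ ≥ ω).
The clique on [8, 11, 14] has size 3, forcing χ ≥ 3, and the coloring below uses 3 colors, so χ(G) = 3.
A valid 3-coloring: color 1: [9, 11, 13]; color 2: [8, 10, 12]; color 3: [7, 14].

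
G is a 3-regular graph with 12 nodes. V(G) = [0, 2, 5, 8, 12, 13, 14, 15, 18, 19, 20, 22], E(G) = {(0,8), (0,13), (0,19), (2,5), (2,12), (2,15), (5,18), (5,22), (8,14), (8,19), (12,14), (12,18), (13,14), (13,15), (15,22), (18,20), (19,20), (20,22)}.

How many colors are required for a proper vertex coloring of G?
χ(G) = 3

Clique number ω(G) = 3 (lower bound: χ ≥ ω).
The clique on [0, 8, 19] has size 3, forcing χ ≥ 3, and the coloring below uses 3 colors, so χ(G) = 3.
A valid 3-coloring: color 1: [0, 5, 14, 15, 20]; color 2: [12, 13, 19, 22]; color 3: [2, 8, 18].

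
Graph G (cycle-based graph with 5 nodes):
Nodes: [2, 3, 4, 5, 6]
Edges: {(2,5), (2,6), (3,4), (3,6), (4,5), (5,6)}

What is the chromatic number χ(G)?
χ(G) = 3

Clique number ω(G) = 3 (lower bound: χ ≥ ω).
The clique on [2, 5, 6] has size 3, forcing χ ≥ 3, and the coloring below uses 3 colors, so χ(G) = 3.
A valid 3-coloring: color 1: [3, 5]; color 2: [4, 6]; color 3: [2].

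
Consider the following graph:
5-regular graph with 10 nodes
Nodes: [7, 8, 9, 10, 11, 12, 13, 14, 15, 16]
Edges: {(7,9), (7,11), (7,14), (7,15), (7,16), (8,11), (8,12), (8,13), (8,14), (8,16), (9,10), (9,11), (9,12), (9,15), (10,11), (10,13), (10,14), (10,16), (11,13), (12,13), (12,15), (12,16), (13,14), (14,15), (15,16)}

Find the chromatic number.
Clique number ω(G) = 3 (lower bound: χ ≥ ω).
Suppose a proper 3-coloring c exists. The clique [7, 9, 11] takes 3 distinct colors; by symmetry let c(7) = 1, c(9) = 2, c(11) = 3.
- Vertex 10: neighbors [9, 11] already have colors [2, 3] ⇒ c(10) = 1.
- Vertex 13: neighbors [10, 11] already have colors [1, 3] ⇒ c(13) = 2.
- Vertex 8: neighbors [13, 11] already have colors [2, 3] ⇒ c(8) = 1.
- Vertex 15: neighbors [7, 9] already have colors [1, 2] ⇒ c(15) = 3.
- Vertex 12: neighbors [8, 9, 15] already have colors [1, 2, 3] — all 3 colors blocked. Contradiction.
The forced assignments end in a contradiction, so G has no proper 3-coloring (χ ≥ 4).
The coloring below uses 4 colors, so χ(G) = 4.
A valid 4-coloring: color 1: [11, 14, 16]; color 2: [8, 10, 15]; color 3: [9, 13]; color 4: [7, 12].

χ(G) = 4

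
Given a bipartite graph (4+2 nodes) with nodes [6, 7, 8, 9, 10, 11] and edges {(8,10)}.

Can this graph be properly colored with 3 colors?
Yes, G is 3-colorable

A valid 3-coloring: color 1: [6, 7, 8, 9, 11]; color 2: [10].
(χ(G) = 2 ≤ 3.)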